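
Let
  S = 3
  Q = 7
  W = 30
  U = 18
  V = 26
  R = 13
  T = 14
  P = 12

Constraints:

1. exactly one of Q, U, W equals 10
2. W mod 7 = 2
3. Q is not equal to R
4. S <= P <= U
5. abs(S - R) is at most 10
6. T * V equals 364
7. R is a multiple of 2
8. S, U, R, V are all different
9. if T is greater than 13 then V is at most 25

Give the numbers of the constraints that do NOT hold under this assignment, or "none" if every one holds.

No — constraints 1, 7, 9 are not satisfied.

1. Q=7, U=18, W=30; 0 of them equal 10, not exactly one — does not hold.
2. 30 mod 7 = 2 — holds.
3. Q = 7, R = 13; distinct — holds.
4. values 3 <= 12 <= 18 — holds.
5. abs(3 - 13) = 10; 10 ≤ 10 — holds.
6. T * V = 14 * 26 = 364 — holds.
7. 13 = 2*6 + 1, so 2 does not divide 13 — does not hold.
8. values 3, 18, 13, 26 are pairwise distinct — holds.
9. T = 14 > 13, so we need V ≤ 25; but V = 26 > 25 — does not hold.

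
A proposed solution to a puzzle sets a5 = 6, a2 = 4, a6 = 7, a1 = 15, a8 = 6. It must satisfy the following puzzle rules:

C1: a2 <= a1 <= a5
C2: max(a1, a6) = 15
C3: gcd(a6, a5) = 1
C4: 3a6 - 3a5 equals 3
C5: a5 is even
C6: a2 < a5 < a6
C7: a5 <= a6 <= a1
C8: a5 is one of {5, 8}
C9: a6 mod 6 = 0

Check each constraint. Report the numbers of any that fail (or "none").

Constraints 1, 8, and 9 are violated.

C1: values 4, 15, 6; a1 = 15 is not <= a5 = 6  false
C2: max(15, 7) = 15  true
C3: gcd(7, 6) = 1  true
C4: 3a6 - 3a5 = 3(7) - 3(6) = 3  true
C5: a5 = 6 is even  true
C6: values 4 < 6 < 7  true
C7: values 6 <= 7 <= 15  true
C8: a5 = 6 is not in {5, 8}  false
C9: 7 mod 6 = 1, not 0  false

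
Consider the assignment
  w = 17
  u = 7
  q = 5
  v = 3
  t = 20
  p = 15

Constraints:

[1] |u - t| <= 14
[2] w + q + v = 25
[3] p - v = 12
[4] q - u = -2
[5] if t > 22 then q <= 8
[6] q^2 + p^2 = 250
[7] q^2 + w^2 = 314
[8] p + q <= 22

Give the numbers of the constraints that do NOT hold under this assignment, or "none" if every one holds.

[1] |7 - 20| = 13; 13 ≤ 14  yes
[2] w + q + v = 17 + 5 + 3 = 25  yes
[3] p - v = 15 - 3 = 12  yes
[4] q - u = 5 - 7 = -2  yes
[5] t = 20, not > 22; antecedent false, conditional vacuously true  yes
[6] q^2 + p^2 = 5^2 + 15^2 = 25 + 225 = 250  yes
[7] q^2 + w^2 = 5^2 + 17^2 = 25 + 289 = 314  yes
[8] p + q = 15 + 5 = 20; 20 ≤ 22  yes

Yes — all constraints hold.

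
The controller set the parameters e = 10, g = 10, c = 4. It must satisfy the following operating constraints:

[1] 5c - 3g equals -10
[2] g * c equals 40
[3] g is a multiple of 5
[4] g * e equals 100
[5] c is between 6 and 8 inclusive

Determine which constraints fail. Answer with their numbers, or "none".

The assignment fails constraint 5.

[1] 5c - 3g = 5(4) - 3(10) = -10 — holds.
[2] g * c = 10 * 4 = 40 — holds.
[3] 10 / 5 = 2, so 5 divides 10 — holds.
[4] g * e = 10 * 10 = 100 — holds.
[5] c = 4 is outside [6, 8] — fails.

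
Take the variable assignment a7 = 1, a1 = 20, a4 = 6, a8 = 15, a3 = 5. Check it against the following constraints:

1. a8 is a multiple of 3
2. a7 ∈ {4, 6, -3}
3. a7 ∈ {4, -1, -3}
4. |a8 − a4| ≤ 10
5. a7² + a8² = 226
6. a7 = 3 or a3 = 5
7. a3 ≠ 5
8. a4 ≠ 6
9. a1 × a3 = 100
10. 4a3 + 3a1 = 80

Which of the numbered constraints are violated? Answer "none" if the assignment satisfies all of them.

1. 15 / 3 = 5, so 3 divides 15 — holds.
2. a7 = 1 is not in {4, 6, -3} — fails.
3. a7 = 1 is not in {4, -1, -3} — fails.
4. |15 − 6| = 9; 9 ≤ 10 — holds.
5. a7² + a8² = 1² + 15² = 1 + 225 = 226 — holds.
6. a7 = 1 ≠ 3, but a3 = 5 = 5 (second disjunct) — holds.
7. a3 = 5, but 5 is required to differ — fails.
8. a4 = 6, but 6 is required to differ — fails.
9. a1 × a3 = 20 × 5 = 100 — holds.
10. 4a3 + 3a1 = 4(5) + 3(20) = 80 — holds.

The assignment fails constraints 2, 3, 7, 8.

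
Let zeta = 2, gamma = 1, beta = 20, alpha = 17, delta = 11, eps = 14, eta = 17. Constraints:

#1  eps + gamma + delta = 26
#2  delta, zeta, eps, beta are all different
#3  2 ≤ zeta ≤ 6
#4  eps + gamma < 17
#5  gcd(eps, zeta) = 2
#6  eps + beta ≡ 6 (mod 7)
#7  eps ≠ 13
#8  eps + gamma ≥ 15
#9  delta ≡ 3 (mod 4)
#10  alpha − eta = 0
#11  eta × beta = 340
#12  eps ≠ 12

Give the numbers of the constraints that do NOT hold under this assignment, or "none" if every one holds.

#1 eps + gamma + delta = 14 + 1 + 11 = 26 — OK.
#2 values 11, 2, 14, 20 are pairwise distinct — OK.
#3 zeta = 2 lies in [2, 6] — OK.
#4 eps + gamma = 14 + 1 = 15; 15 < 17 — OK.
#5 gcd(14, 2) = 2 — OK.
#6 eps + beta = 34; 34 mod 7 = 6 — OK.
#7 eps = 14, and 14 ≠ 13 — OK.
#8 eps + gamma = 14 + 1 = 15; 15 ≥ 15 — OK.
#9 11 mod 4 = 3 — OK.
#10 alpha − eta = 17 − 17 = 0 — OK.
#11 eta × beta = 17 × 20 = 340 — OK.
#12 eps = 14, and 14 ≠ 12 — OK.

The assignment satisfies every constraint.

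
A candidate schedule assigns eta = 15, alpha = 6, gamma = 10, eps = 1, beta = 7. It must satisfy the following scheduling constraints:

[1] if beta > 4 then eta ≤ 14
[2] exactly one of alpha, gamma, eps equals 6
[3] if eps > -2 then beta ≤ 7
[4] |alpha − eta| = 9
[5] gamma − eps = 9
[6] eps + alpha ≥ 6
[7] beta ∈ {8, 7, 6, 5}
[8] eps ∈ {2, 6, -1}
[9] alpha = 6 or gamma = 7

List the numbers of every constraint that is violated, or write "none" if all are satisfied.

[1] beta = 7 > 4, so we need eta ≤ 14; but eta = 15 > 14 — does not hold.
[2] alpha=6, gamma=10, eps=1; 1 of them equals 6 — holds.
[3] eps = 1 > -2, so we need beta ≤ 7; beta = 7 ≤ 7 — holds.
[4] |6 − 15| = 9 — holds.
[5] gamma − eps = 10 − 1 = 9 — holds.
[6] eps + alpha = 1 + 6 = 7; 7 ≥ 6 — holds.
[7] beta = 7 is in {8, 7, 6, 5} — holds.
[8] eps = 1 is not in {2, 6, -1} — does not hold.
[9] alpha = 6 = 6 (first disjunct) — holds.

Violated: 1 and 8.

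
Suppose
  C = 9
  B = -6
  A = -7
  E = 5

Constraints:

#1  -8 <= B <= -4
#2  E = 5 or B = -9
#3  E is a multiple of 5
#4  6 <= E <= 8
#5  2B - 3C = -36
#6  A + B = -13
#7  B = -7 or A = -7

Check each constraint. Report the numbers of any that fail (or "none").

#1 B = -6 lies in [-8, -4] — holds.
#2 E = 5 = 5 (first disjunct) — holds.
#3 5 / 5 = 1, so 5 divides 5 — holds.
#4 E = 5 is outside [6, 8] — fails.
#5 2B - 3C = 2(-6) - 3(9) = -39, not -36 — fails.
#6 A + B = -7 + (-6) = -13 — holds.
#7 B = -6 ≠ -7, but A = -7 = -7 (second disjunct) — holds.

The assignment fails constraints 4 and 5.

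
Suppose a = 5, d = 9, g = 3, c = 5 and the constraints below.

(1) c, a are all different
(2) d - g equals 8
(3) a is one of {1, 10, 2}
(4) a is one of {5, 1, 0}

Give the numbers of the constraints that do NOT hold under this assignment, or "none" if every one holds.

(1) c = a = 5, not all different — fails.
(2) d - g = 9 - 3 = 6, not 8 — fails.
(3) a = 5 is not in {1, 10, 2} — fails.
(4) a = 5 is in {5, 1, 0} — holds.

Violated: 1, 2, 3.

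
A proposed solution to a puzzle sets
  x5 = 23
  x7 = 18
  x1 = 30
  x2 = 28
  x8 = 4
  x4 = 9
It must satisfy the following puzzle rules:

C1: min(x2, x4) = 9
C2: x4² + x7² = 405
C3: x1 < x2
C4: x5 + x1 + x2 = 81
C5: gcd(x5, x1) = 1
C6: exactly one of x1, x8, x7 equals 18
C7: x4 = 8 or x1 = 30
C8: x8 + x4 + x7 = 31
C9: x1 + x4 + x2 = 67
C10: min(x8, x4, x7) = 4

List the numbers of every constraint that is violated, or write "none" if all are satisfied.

C1: min(28, 9) = 9 — satisfied.
C2: x4² + x7² = 9² + 18² = 81 + 324 = 405 — satisfied.
C3: x1 = 30, x2 = 28; 30 ≥ 28 (want <) — violated.
C4: x5 + x1 + x2 = 23 + 30 + 28 = 81 — satisfied.
C5: gcd(23, 30) = 1 — satisfied.
C6: x1=30, x8=4, x7=18; 1 of them equals 18 — satisfied.
C7: x4 = 9 ≠ 8, but x1 = 30 = 30 (second disjunct) — satisfied.
C8: x8 + x4 + x7 = 4 + 9 + 18 = 31 — satisfied.
C9: x1 + x4 + x2 = 30 + 9 + 28 = 67 — satisfied.
C10: min(4, 9, 18) = 4 — satisfied.

Constraint 3 does not hold.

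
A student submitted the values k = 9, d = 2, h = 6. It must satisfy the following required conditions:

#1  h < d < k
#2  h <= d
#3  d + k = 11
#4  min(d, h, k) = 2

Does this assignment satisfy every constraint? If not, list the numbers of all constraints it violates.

Constraints 1 and 2 do not hold.

#1 values 6, 2, 9; h = 6 is not < d = 2 — violated.
#2 h = 6, d = 2; 6 > 2 (want ≤) — violated.
#3 d + k = 2 + 9 = 11 — satisfied.
#4 min(2, 6, 9) = 2 — satisfied.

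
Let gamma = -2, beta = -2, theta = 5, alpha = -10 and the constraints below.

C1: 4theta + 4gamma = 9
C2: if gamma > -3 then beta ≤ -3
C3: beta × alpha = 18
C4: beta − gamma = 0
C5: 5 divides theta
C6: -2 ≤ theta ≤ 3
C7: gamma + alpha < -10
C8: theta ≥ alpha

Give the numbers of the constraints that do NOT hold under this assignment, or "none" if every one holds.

Constraints 1, 2, 3, 6 are violated.

C1: 4theta + 4gamma = 4(5) + 4(-2) = 12, not 9  no
C2: gamma = -2 > -3, so we need beta ≤ -3; but beta = -2 > -3  no
C3: beta × alpha = -2 × (-10) = 20, not 18  no
C4: beta − gamma = -2 − (-2) = 0  yes
C5: 5 / 5 = 1, so 5 divides 5  yes
C6: theta = 5 is outside [-2, 3]  no
C7: gamma + alpha = -2 + (-10) = -12; -12 < -10  yes
C8: theta = 5, alpha = -10; 5 ≥ -10  yes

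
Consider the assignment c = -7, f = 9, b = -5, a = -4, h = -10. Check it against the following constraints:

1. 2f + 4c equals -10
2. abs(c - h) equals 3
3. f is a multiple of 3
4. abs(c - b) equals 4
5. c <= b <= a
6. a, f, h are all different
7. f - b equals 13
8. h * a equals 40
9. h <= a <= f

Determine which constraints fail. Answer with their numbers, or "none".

1. 2f + 4c = 2(9) + 4(-7) = -10  yes
2. abs(-7 - (-10)) = 3  yes
3. 9 / 3 = 3, so 3 divides 9  yes
4. abs(-7 - (-5)) = 2, not 4  no
5. values -7 <= -5 <= -4  yes
6. values -4, 9, -10 are pairwise distinct  yes
7. f - b = 9 - (-5) = 14, not 13  no
8. h * a = -10 * (-4) = 40  yes
9. values -10 <= -4 <= 9  yes

Violated: 4 and 7.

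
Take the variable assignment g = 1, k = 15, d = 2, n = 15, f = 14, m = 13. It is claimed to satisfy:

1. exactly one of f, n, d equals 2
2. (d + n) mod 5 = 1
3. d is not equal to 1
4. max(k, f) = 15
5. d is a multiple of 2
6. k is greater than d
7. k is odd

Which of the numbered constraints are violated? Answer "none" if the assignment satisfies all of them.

No — constraint 2 is not satisfied.

1. f=14, n=15, d=2; 1 of them equals 2 — OK.
2. d + n = 17; 17 mod 5 = 2, not 1 — violated.
3. d = 2, and 2 ≠ 1 — OK.
4. max(15, 14) = 15 — OK.
5. 2 / 2 = 1, so 2 divides 2 — OK.
6. k = 15, d = 2; 15 > 2 — OK.
7. k = 15 is odd — OK.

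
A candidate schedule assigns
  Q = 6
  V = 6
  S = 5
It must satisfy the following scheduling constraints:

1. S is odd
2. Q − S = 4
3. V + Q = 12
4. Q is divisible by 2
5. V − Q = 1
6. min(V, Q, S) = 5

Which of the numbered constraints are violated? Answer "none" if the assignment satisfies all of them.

Constraints 2 and 5 do not hold.

1. S = 5 is odd — holds.
2. Q − S = 6 − 5 = 1, not 4 — fails.
3. V + Q = 6 + 6 = 12 — holds.
4. 6 / 2 = 3, so 2 divides 6 — holds.
5. V − Q = 6 − 6 = 0, not 1 — fails.
6. min(6, 6, 5) = 5 — holds.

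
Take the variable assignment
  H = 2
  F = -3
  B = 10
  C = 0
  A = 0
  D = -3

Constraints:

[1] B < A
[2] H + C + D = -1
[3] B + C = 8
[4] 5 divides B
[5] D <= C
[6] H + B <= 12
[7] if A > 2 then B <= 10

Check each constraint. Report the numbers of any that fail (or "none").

[1] B = 10, A = 0; 10 ≥ 0 (want <) — fails.
[2] H + C + D = 2 + 0 + (-3) = -1 — holds.
[3] B + C = 10 + 0 = 10, not 8 — fails.
[4] 10 / 5 = 2, so 5 divides 10 — holds.
[5] D = -3, C = 0; -3 ≤ 0 — holds.
[6] H + B = 2 + 10 = 12; 12 ≤ 12 — holds.
[7] A = 0, not > 2; antecedent false, conditional vacuously true — holds.

Violated: 1 and 3.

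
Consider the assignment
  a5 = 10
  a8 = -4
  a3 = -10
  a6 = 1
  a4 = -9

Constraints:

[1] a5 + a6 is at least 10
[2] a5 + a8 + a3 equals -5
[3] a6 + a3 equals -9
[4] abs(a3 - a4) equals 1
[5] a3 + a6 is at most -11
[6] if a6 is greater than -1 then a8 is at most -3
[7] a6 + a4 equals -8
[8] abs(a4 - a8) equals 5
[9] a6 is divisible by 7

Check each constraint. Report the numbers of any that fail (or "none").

[1] a5 + a6 = 10 + 1 = 11; 11 ≥ 10  holds
[2] a5 + a8 + a3 = 10 + (-4) + (-10) = -4, not -5  fails
[3] a6 + a3 = 1 + (-10) = -9  holds
[4] abs(-10 - (-9)) = 1  holds
[5] a3 + a6 = -10 + 1 = -9; -9 > -11, bound -11 not met  fails
[6] a6 = 1 > -1, so we need a8 ≤ -3; a8 = -4 ≤ -3  holds
[7] a6 + a4 = 1 + (-9) = -8  holds
[8] abs(-9 - (-4)) = 5  holds
[9] 1 = 7*0 + 1, so 7 does not divide 1  fails

Constraints 2, 5, and 9 do not hold.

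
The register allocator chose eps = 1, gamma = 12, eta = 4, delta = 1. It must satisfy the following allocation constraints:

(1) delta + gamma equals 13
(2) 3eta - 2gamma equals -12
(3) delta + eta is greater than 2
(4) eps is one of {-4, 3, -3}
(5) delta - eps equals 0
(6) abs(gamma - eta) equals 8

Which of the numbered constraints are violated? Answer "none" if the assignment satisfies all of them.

(1) delta + gamma = 1 + 12 = 13  ✔
(2) 3eta - 2gamma = 3(4) - 2(12) = -12  ✔
(3) delta + eta = 1 + 4 = 5; 5 > 2  ✔
(4) eps = 1 is not in {-4, 3, -3}  ✘
(5) delta - eps = 1 - 1 = 0  ✔
(6) abs(12 - 4) = 8  ✔

No — constraint 4 is not satisfied.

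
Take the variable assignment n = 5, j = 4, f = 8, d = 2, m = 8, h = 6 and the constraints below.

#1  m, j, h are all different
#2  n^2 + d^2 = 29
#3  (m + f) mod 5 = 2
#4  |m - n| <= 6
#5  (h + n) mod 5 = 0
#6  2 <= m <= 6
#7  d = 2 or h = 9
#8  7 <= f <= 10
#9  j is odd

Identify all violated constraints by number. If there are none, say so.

No — constraints 3, 5, 6, and 9 are not satisfied.

#1 values 8, 4, 6 are pairwise distinct  OK
#2 n^2 + d^2 = 5^2 + 2^2 = 25 + 4 = 29  OK
#3 m + f = 16; 16 mod 5 = 1, not 2  FAIL
#4 |8 - 5| = 3; 3 ≤ 6  OK
#5 h + n = 11; 11 mod 5 = 1, not 0  FAIL
#6 m = 8 is outside [2, 6]  FAIL
#7 d = 2 = 2 (first disjunct)  OK
#8 f = 8 lies in [7, 10]  OK
#9 j = 4 is even  FAIL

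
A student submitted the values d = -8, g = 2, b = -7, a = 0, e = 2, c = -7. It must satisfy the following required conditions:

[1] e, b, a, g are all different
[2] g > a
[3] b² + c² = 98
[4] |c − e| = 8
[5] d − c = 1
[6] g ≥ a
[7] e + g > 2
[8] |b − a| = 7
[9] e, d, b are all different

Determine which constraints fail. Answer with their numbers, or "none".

Constraints 1, 4, 5 do not hold.

[1] e = g = 2, not all different  false
[2] g = 2, a = 0; 2 > 0  true
[3] b² + c² = (-7)² + (-7)² = 49 + 49 = 98  true
[4] |-7 − 2| = 9, not 8  false
[5] d − c = -8 − (-7) = -1, not 1  false
[6] g = 2, a = 0; 2 ≥ 0  true
[7] e + g = 2 + 2 = 4; 4 > 2  true
[8] |-7 − 0| = 7  true
[9] values 2, -8, -7 are pairwise distinct  true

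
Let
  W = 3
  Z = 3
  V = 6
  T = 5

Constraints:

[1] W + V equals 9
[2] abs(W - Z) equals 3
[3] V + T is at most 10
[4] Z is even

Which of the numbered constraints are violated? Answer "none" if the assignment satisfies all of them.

[1] W + V = 3 + 6 = 9  ✔
[2] abs(3 - 3) = 0, not 3  ✘
[3] V + T = 6 + 5 = 11; 11 > 10, bound 10 not met  ✘
[4] Z = 3 is odd  ✘

Violated: 2, 3, and 4.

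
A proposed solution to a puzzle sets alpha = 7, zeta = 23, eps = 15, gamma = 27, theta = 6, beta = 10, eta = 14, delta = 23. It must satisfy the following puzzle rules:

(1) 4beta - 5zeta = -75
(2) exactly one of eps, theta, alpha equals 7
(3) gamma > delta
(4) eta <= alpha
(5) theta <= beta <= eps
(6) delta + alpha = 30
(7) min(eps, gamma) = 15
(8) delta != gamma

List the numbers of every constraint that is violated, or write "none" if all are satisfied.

(1) 4beta - 5zeta = 4(10) - 5(23) = -75 — holds.
(2) eps=15, theta=6, alpha=7; 1 of them equals 7 — holds.
(3) gamma = 27, delta = 23; 27 > 23 — holds.
(4) eta = 14, alpha = 7; 14 > 7 (want ≤) — fails.
(5) values 6 <= 10 <= 15 — holds.
(6) delta + alpha = 23 + 7 = 30 — holds.
(7) min(15, 27) = 15 — holds.
(8) delta = 23, gamma = 27; distinct — holds.

Constraint 4 does not hold.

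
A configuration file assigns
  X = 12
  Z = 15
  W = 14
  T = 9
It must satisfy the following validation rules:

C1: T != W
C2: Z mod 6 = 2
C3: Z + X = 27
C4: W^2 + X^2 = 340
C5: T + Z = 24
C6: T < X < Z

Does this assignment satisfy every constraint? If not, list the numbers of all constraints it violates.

The assignment fails constraint 2.

C1: T = 9, W = 14; distinct — holds.
C2: 15 mod 6 = 3, not 2 — does not hold.
C3: Z + X = 15 + 12 = 27 — holds.
C4: W^2 + X^2 = 14^2 + 12^2 = 196 + 144 = 340 — holds.
C5: T + Z = 9 + 15 = 24 — holds.
C6: values 9 < 12 < 15 — holds.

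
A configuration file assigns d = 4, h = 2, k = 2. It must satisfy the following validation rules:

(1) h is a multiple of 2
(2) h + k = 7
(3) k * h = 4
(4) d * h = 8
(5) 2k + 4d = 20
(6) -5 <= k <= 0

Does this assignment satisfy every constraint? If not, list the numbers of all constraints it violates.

Violated: 2 and 6.

(1) 2 / 2 = 1, so 2 divides 2 — holds.
(2) h + k = 2 + 2 = 4, not 7 — fails.
(3) k * h = 2 * 2 = 4 — holds.
(4) d * h = 4 * 2 = 8 — holds.
(5) 2k + 4d = 2(2) + 4(4) = 20 — holds.
(6) k = 2 is outside [-5, 0] — fails.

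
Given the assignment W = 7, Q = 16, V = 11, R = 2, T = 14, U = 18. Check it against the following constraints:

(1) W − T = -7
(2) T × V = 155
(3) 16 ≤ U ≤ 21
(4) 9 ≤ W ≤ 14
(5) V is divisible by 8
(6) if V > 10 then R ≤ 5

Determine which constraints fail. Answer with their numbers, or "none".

(1) W − T = 7 − 14 = -7 — holds.
(2) T × V = 14 × 11 = 154, not 155 — fails.
(3) U = 18 lies in [16, 21] — holds.
(4) W = 7 is outside [9, 14] — fails.
(5) 11 = 8×1 + 3, so 8 does not divide 11 — fails.
(6) V = 11 > 10, so we need R ≤ 5; R = 2 ≤ 5 — holds.

Violated: 2, 4, 5.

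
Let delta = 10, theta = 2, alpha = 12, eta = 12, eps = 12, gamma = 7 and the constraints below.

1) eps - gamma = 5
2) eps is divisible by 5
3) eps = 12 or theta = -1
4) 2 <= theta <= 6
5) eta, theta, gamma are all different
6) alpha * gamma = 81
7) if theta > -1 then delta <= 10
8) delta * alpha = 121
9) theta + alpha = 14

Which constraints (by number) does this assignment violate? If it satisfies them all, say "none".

1) eps - gamma = 12 - 7 = 5 — satisfied.
2) 12 = 5*2 + 2, so 5 does not divide 12 — violated.
3) eps = 12 = 12 (first disjunct) — satisfied.
4) theta = 2 lies in [2, 6] — satisfied.
5) values 12, 2, 7 are pairwise distinct — satisfied.
6) alpha * gamma = 12 * 7 = 84, not 81 — violated.
7) theta = 2 > -1, so we need delta ≤ 10; delta = 10 ≤ 10 — satisfied.
8) delta * alpha = 10 * 12 = 120, not 121 — violated.
9) theta + alpha = 2 + 12 = 14 — satisfied.

The assignment fails constraints 2, 6, 8.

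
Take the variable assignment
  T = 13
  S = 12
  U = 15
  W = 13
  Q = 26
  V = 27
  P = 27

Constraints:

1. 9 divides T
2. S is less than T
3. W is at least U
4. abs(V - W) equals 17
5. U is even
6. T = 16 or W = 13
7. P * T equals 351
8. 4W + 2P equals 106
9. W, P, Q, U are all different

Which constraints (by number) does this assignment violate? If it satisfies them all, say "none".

1. 13 = 9*1 + 4, so 9 does not divide 13 — violated.
2. S = 12, T = 13; 12 < 13 — satisfied.
3. W = 13, U = 15; 13 < 15 (want ≥) — violated.
4. abs(27 - 13) = 14, not 17 — violated.
5. U = 15 is odd — violated.
6. T = 13 ≠ 16, but W = 13 = 13 (second disjunct) — satisfied.
7. P * T = 27 * 13 = 351 — satisfied.
8. 4W + 2P = 4(13) + 2(27) = 106 — satisfied.
9. values 13, 27, 26, 15 are pairwise distinct — satisfied.

The assignment fails constraints 1, 3, 4, and 5.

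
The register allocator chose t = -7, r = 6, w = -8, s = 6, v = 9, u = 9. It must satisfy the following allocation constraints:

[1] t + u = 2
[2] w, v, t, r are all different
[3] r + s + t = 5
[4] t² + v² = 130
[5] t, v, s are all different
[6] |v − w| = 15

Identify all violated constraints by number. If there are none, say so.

Constraint 6 is violated.

[1] t + u = -7 + 9 = 2 — holds.
[2] values -8, 9, -7, 6 are pairwise distinct — holds.
[3] r + s + t = 6 + 6 + (-7) = 5 — holds.
[4] t² + v² = (-7)² + 9² = 49 + 81 = 130 — holds.
[5] values -7, 9, 6 are pairwise distinct — holds.
[6] |9 − (-8)| = 17, not 15 — fails.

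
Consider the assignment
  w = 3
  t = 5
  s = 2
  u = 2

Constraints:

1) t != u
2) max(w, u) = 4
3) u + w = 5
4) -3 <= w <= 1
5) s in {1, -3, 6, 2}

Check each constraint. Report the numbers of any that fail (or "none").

The assignment fails constraints 2, 4.

1) t = 5, u = 2; distinct — holds.
2) max(3, 2) = 3, not 4 — does not hold.
3) u + w = 2 + 3 = 5 — holds.
4) w = 3 is outside [-3, 1] — does not hold.
5) s = 2 is in {1, -3, 6, 2} — holds.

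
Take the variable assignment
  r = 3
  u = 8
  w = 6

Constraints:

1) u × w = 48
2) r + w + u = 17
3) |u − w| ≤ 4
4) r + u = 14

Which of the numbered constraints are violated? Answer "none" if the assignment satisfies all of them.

1) u × w = 8 × 6 = 48 — holds.
2) r + w + u = 3 + 6 + 8 = 17 — holds.
3) |8 − 6| = 2; 2 ≤ 4 — holds.
4) r + u = 3 + 8 = 11, not 14 — fails.

Constraint 4 is violated.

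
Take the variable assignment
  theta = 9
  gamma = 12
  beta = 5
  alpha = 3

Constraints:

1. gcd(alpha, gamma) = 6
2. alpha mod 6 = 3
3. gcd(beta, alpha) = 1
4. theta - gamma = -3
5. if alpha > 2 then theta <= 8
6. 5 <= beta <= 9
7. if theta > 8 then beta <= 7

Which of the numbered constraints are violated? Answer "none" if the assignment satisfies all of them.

1. gcd(3, 12) = 3, not 6  false
2. 3 mod 6 = 3  true
3. gcd(5, 3) = 1  true
4. theta - gamma = 9 - 12 = -3  true
5. alpha = 3 > 2, so we need theta ≤ 8; but theta = 9 > 8  false
6. beta = 5 lies in [5, 9]  true
7. theta = 9 > 8, so we need beta ≤ 7; beta = 5 ≤ 7  true

Violated: 1, 5.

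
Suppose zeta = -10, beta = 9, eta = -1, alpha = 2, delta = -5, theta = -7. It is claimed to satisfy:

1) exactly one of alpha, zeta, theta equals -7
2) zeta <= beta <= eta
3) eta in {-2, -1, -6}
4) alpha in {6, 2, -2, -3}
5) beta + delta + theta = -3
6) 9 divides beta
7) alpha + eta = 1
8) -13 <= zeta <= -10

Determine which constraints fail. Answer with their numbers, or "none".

The assignment fails constraint 2.

1) alpha=2, zeta=-10, theta=-7; 1 of them equals -7  true
2) values -10, 9, -1; beta = 9 is not <= eta = -1  false
3) eta = -1 is in {-2, -1, -6}  true
4) alpha = 2 is in {6, 2, -2, -3}  true
5) beta + delta + theta = 9 + (-5) + (-7) = -3  true
6) 9 / 9 = 1, so 9 divides 9  true
7) alpha + eta = 2 + (-1) = 1  true
8) zeta = -10 lies in [-13, -10]  true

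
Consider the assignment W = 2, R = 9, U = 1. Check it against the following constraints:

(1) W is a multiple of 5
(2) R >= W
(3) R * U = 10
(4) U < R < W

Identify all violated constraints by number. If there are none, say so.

No — constraints 1, 3, 4 are not satisfied.

(1) 2 = 5*0 + 2, so 5 does not divide 2  false
(2) R = 9, W = 2; 9 ≥ 2  true
(3) R * U = 9 * 1 = 9, not 10  false
(4) values 1, 9, 2; R = 9 is not < W = 2  false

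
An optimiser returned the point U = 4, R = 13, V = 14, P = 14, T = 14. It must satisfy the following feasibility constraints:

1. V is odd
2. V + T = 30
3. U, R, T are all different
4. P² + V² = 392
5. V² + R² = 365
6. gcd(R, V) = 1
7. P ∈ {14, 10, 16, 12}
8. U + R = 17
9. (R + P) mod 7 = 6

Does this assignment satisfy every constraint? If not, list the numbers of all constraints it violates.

1. V = 14 is even  ✘
2. V + T = 14 + 14 = 28, not 30  ✘
3. values 4, 13, 14 are pairwise distinct  ✔
4. P² + V² = 14² + 14² = 196 + 196 = 392  ✔
5. V² + R² = 14² + 13² = 196 + 169 = 365  ✔
6. gcd(13, 14) = 1  ✔
7. P = 14 is in {14, 10, 16, 12}  ✔
8. U + R = 4 + 13 = 17  ✔
9. R + P = 27; 27 mod 7 = 6  ✔

Constraints 1, 2 are violated.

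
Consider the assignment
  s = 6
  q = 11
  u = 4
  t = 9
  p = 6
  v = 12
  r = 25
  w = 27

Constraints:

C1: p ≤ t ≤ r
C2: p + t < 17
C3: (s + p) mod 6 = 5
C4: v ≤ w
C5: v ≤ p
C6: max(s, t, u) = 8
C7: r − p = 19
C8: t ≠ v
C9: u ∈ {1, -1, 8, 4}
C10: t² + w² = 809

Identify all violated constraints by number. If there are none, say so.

No — constraints 3, 5, 6, and 10 are not satisfied.

C1: values 6 ≤ 9 ≤ 25  true
C2: p + t = 6 + 9 = 15; 15 < 17  true
C3: s + p = 12; 12 mod 6 = 0, not 5  false
C4: v = 12, w = 27; 12 ≤ 27  true
C5: v = 12, p = 6; 12 > 6 (want ≤)  false
C6: max(6, 9, 4) = 9, not 8  false
C7: r − p = 25 − 6 = 19  true
C8: t = 9, v = 12; distinct  true
C9: u = 4 is in {1, -1, 8, 4}  true
C10: t² + w² = 9² + 27² = 81 + 729 = 810, not 809  false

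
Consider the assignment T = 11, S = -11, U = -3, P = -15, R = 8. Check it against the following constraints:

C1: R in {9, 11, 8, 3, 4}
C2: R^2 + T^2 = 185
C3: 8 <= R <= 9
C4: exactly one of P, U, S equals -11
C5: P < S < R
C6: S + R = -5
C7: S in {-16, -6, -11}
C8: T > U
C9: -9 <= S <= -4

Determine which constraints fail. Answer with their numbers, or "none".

Violated: 6 and 9.

C1: R = 8 is in {9, 11, 8, 3, 4}  holds
C2: R^2 + T^2 = 8^2 + 11^2 = 64 + 121 = 185  holds
C3: R = 8 lies in [8, 9]  holds
C4: P=-15, U=-3, S=-11; 1 of them equals -11  holds
C5: values -15 < -11 < 8  holds
C6: S + R = -11 + 8 = -3, not -5  fails
C7: S = -11 is in {-16, -6, -11}  holds
C8: T = 11, U = -3; 11 > -3  holds
C9: S = -11 is outside [-9, -4]  fails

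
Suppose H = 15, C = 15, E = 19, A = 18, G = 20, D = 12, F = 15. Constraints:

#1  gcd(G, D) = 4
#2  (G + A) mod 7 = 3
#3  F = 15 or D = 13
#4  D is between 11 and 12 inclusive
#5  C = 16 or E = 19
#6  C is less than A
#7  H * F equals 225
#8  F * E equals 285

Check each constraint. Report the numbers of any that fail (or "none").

#1 gcd(20, 12) = 4 — satisfied.
#2 G + A = 38; 38 mod 7 = 3 — satisfied.
#3 F = 15 = 15 (first disjunct) — satisfied.
#4 D = 12 lies in [11, 12] — satisfied.
#5 C = 15 ≠ 16, but E = 19 = 19 (second disjunct) — satisfied.
#6 C = 15, A = 18; 15 < 18 — satisfied.
#7 H * F = 15 * 15 = 225 — satisfied.
#8 F * E = 15 * 19 = 285 — satisfied.

The assignment satisfies every constraint.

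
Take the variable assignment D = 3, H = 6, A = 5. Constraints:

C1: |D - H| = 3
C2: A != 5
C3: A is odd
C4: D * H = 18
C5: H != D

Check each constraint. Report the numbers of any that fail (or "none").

Constraint 2 does not hold.

C1: |3 - 6| = 3 — satisfied.
C2: A = 5, but 5 is required to differ — violated.
C3: A = 5 is odd — satisfied.
C4: D * H = 3 * 6 = 18 — satisfied.
C5: H = 6, D = 3; distinct — satisfied.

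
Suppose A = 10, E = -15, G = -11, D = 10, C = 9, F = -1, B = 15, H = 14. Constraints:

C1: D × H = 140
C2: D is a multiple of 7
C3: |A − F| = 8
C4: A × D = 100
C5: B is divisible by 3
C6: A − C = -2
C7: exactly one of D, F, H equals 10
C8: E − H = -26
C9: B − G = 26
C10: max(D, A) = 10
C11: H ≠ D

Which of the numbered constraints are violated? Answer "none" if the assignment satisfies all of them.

C1: D × H = 10 × 14 = 140 — holds.
C2: 10 = 7×1 + 3, so 7 does not divide 10 — does not hold.
C3: |10 − (-1)| = 11, not 8 — does not hold.
C4: A × D = 10 × 10 = 100 — holds.
C5: 15 / 3 = 5, so 3 divides 15 — holds.
C6: A − C = 10 − 9 = 1, not -2 — does not hold.
C7: D=10, F=-1, H=14; 1 of them equals 10 — holds.
C8: E − H = -15 − 14 = -29, not -26 — does not hold.
C9: B − G = 15 − (-11) = 26 — holds.
C10: max(10, 10) = 10 — holds.
C11: H = 14, D = 10; distinct — holds.

The assignment fails constraints 2, 3, 6, and 8.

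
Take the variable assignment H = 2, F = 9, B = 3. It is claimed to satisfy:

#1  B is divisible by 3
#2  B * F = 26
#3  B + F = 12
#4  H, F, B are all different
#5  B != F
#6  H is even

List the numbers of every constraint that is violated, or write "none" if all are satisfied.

#1 3 / 3 = 1, so 3 divides 3  ✓
#2 B * F = 3 * 9 = 27, not 26  ✗
#3 B + F = 3 + 9 = 12  ✓
#4 values 2, 9, 3 are pairwise distinct  ✓
#5 B = 3, F = 9; distinct  ✓
#6 H = 2 is even  ✓

Constraint 2 is violated.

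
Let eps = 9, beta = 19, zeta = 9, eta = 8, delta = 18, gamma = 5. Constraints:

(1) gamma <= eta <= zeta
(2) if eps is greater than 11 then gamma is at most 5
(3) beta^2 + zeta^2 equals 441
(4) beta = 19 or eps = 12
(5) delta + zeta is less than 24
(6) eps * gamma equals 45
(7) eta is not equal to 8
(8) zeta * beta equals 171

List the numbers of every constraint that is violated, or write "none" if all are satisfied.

Constraints 3, 5, and 7 are violated.

(1) values 5 <= 8 <= 9 — satisfied.
(2) eps = 9, not > 11; antecedent false, conditional vacuously true — satisfied.
(3) beta^2 + zeta^2 = 19^2 + 9^2 = 361 + 81 = 442, not 441 — violated.
(4) beta = 19 = 19 (first disjunct) — satisfied.
(5) delta + zeta = 18 + 9 = 27; 27 ≥ 24, bound 24 not met — violated.
(6) eps * gamma = 9 * 5 = 45 — satisfied.
(7) eta = 8, but 8 is required to differ — violated.
(8) zeta * beta = 9 * 19 = 171 — satisfied.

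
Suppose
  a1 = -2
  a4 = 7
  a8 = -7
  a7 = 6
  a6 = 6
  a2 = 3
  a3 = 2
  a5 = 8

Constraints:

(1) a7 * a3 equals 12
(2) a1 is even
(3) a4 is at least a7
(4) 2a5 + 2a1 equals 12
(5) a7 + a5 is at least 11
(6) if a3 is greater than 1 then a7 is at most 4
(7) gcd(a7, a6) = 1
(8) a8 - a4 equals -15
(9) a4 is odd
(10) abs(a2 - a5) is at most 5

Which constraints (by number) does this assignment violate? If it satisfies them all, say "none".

(1) a7 * a3 = 6 * 2 = 12 — OK.
(2) a1 = -2 is even — OK.
(3) a4 = 7, a7 = 6; 7 ≥ 6 — OK.
(4) 2a5 + 2a1 = 2(8) + 2(-2) = 12 — OK.
(5) a7 + a5 = 6 + 8 = 14; 14 ≥ 11 — OK.
(6) a3 = 2 > 1, so we need a7 ≤ 4; but a7 = 6 > 4 — violated.
(7) gcd(6, 6) = 6, not 1 — violated.
(8) a8 - a4 = -7 - 7 = -14, not -15 — violated.
(9) a4 = 7 is odd — OK.
(10) abs(3 - 8) = 5; 5 ≤ 5 — OK.

Constraints 6, 7, 8 do not hold.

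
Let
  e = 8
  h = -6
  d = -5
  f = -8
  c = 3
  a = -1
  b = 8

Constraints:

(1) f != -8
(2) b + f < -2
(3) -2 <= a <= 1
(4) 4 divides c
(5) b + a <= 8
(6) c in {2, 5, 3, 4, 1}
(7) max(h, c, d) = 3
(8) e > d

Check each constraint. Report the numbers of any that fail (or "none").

Constraints 1, 2, 4 are violated.

(1) f = -8, but -8 is required to differ — violated.
(2) b + f = 8 + (-8) = 0; 0 ≥ -2, bound -2 not met — violated.
(3) a = -1 lies in [-2, 1] — OK.
(4) 3 = 4*0 + 3, so 4 does not divide 3 — violated.
(5) b + a = 8 + (-1) = 7; 7 ≤ 8 — OK.
(6) c = 3 is in {2, 5, 3, 4, 1} — OK.
(7) max(-6, 3, -5) = 3 — OK.
(8) e = 8, d = -5; 8 > -5 — OK.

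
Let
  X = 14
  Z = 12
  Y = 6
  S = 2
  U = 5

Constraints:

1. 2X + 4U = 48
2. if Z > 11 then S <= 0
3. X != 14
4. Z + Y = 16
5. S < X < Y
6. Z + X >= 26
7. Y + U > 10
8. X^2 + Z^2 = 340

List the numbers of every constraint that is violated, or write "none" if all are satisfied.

Constraints 2, 3, 4, and 5 are violated.

1. 2X + 4U = 2(14) + 4(5) = 48 — satisfied.
2. Z = 12 > 11, so we need S ≤ 0; but S = 2 > 0 — violated.
3. X = 14, but 14 is required to differ — violated.
4. Z + Y = 12 + 6 = 18, not 16 — violated.
5. values 2, 14, 6; X = 14 is not < Y = 6 — violated.
6. Z + X = 12 + 14 = 26; 26 ≥ 26 — satisfied.
7. Y + U = 6 + 5 = 11; 11 > 10 — satisfied.
8. X^2 + Z^2 = 14^2 + 12^2 = 196 + 144 = 340 — satisfied.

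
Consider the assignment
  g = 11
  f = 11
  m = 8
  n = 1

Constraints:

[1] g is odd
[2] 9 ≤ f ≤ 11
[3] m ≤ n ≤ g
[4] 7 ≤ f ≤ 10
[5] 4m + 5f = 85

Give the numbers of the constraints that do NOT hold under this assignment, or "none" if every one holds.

Constraints 3, 4, 5 do not hold.

[1] g = 11 is odd  true
[2] f = 11 lies in [9, 11]  true
[3] values 8, 1, 11; m = 8 is not ≤ n = 1  false
[4] f = 11 is outside [7, 10]  false
[5] 4m + 5f = 4(8) + 5(11) = 87, not 85  false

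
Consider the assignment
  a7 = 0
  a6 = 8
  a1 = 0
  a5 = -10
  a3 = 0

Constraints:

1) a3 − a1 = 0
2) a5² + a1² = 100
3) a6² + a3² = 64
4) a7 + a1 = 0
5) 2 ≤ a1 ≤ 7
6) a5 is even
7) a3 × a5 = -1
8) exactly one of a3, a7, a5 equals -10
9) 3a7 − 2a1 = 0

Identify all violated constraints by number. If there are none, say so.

1) a3 − a1 = 0 − 0 = 0  OK
2) a5² + a1² = (-10)² + 0² = 100 + 0 = 100  OK
3) a6² + a3² = 8² + 0² = 64 + 0 = 64  OK
4) a7 + a1 = 0 + 0 = 0  OK
5) a1 = 0 is outside [2, 7]  FAIL
6) a5 = -10 is even  OK
7) a3 × a5 = 0 × (-10) = 0, not -1  FAIL
8) a3=0, a7=0, a5=-10; 1 of them equals -10  OK
9) 3a7 − 2a1 = 3(0) − 2(0) = 0  OK

Violated: 5, 7.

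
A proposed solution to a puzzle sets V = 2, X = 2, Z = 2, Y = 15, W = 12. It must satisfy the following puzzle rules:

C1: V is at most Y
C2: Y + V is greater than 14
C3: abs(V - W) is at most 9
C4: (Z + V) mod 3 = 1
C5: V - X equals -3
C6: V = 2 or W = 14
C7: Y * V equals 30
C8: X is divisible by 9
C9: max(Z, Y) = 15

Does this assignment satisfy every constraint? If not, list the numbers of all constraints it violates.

C1: V = 2, Y = 15; 2 ≤ 15  OK
C2: Y + V = 15 + 2 = 17; 17 > 14  OK
C3: abs(2 - 12) = 10; 10 > 9, exceeds bound 9  FAIL
C4: Z + V = 4; 4 mod 3 = 1  OK
C5: V - X = 2 - 2 = 0, not -3  FAIL
C6: V = 2 = 2 (first disjunct)  OK
C7: Y * V = 15 * 2 = 30  OK
C8: 2 = 9*0 + 2, so 9 does not divide 2  FAIL
C9: max(2, 15) = 15  OK

Constraints 3, 5, and 8 do not hold.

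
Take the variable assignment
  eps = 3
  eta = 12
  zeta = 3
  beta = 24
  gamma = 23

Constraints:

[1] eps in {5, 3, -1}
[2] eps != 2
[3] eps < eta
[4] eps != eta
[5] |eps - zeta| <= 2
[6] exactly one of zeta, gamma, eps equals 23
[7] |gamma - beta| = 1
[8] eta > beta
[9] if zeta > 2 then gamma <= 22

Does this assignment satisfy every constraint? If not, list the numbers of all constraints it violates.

Violated: 8 and 9.

[1] eps = 3 is in {5, 3, -1} — holds.
[2] eps = 3, and 3 ≠ 2 — holds.
[3] eps = 3, eta = 12; 3 < 12 — holds.
[4] eps = 3, eta = 12; distinct — holds.
[5] |3 - 3| = 0; 0 ≤ 2 — holds.
[6] zeta=3, gamma=23, eps=3; 1 of them equals 23 — holds.
[7] |23 - 24| = 1 — holds.
[8] eta = 12, beta = 24; 12 ≤ 24 (want >) — does not hold.
[9] zeta = 3 > 2, so we need gamma ≤ 22; but gamma = 23 > 22 — does not hold.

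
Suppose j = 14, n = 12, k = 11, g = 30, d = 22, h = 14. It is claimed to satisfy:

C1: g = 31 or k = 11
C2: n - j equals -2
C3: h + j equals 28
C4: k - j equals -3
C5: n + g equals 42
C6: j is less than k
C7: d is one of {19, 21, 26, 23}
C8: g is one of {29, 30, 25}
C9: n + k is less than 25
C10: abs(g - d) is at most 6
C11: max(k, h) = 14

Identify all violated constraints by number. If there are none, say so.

Violated: 6, 7, 10.

C1: g = 30 ≠ 31, but k = 11 = 11 (second disjunct)  OK
C2: n - j = 12 - 14 = -2  OK
C3: h + j = 14 + 14 = 28  OK
C4: k - j = 11 - 14 = -3  OK
C5: n + g = 12 + 30 = 42  OK
C6: j = 14, k = 11; 14 ≥ 11 (want <)  FAIL
C7: d = 22 is not in {19, 21, 26, 23}  FAIL
C8: g = 30 is in {29, 30, 25}  OK
C9: n + k = 12 + 11 = 23; 23 < 25  OK
C10: abs(30 - 22) = 8; 8 > 6, exceeds bound 6  FAIL
C11: max(11, 14) = 14  OK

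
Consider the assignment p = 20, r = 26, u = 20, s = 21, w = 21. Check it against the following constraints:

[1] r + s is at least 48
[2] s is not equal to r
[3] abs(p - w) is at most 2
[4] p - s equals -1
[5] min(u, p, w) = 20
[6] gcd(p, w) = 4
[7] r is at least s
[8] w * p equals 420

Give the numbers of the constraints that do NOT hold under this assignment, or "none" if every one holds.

No — constraints 1, 6 are not satisfied.

[1] r + s = 26 + 21 = 47; 47 < 48, bound 48 not met  ✘
[2] s = 21, r = 26; distinct  ✔
[3] abs(20 - 21) = 1; 1 ≤ 2  ✔
[4] p - s = 20 - 21 = -1  ✔
[5] min(20, 20, 21) = 20  ✔
[6] gcd(20, 21) = 1, not 4  ✘
[7] r = 26, s = 21; 26 ≥ 21  ✔
[8] w * p = 21 * 20 = 420  ✔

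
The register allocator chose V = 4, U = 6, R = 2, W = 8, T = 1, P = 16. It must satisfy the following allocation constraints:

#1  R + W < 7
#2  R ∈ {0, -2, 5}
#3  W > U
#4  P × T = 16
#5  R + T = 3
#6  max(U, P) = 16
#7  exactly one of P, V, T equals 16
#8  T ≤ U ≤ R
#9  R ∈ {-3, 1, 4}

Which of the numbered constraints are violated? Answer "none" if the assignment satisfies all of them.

Violated: 1, 2, 8, 9.

#1 R + W = 2 + 8 = 10; 10 ≥ 7, bound 7 not met — fails.
#2 R = 2 is not in {0, -2, 5} — fails.
#3 W = 8, U = 6; 8 > 6 — holds.
#4 P × T = 16 × 1 = 16 — holds.
#5 R + T = 2 + 1 = 3 — holds.
#6 max(6, 16) = 16 — holds.
#7 P=16, V=4, T=1; 1 of them equals 16 — holds.
#8 values 1, 6, 2; U = 6 is not ≤ R = 2 — fails.
#9 R = 2 is not in {-3, 1, 4} — fails.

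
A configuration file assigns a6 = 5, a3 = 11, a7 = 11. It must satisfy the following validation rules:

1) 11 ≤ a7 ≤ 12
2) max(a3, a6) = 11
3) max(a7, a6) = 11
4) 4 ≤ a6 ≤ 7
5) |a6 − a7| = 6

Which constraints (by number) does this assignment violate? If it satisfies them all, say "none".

All constraints are satisfied.

1) a7 = 11 lies in [11, 12] — holds.
2) max(11, 5) = 11 — holds.
3) max(11, 5) = 11 — holds.
4) a6 = 5 lies in [4, 7] — holds.
5) |5 − 11| = 6 — holds.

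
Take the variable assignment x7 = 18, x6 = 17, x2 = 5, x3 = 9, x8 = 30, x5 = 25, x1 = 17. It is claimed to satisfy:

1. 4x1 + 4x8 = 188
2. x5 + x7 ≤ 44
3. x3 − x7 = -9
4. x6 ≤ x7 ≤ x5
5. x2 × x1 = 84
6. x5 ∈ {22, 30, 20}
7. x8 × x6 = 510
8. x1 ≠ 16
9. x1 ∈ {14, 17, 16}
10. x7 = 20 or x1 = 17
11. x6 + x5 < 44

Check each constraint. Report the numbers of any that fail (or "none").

1. 4x1 + 4x8 = 4(17) + 4(30) = 188  yes
2. x5 + x7 = 25 + 18 = 43; 43 ≤ 44  yes
3. x3 − x7 = 9 − 18 = -9  yes
4. values 17 ≤ 18 ≤ 25  yes
5. x2 × x1 = 5 × 17 = 85, not 84  no
6. x5 = 25 is not in {22, 30, 20}  no
7. x8 × x6 = 30 × 17 = 510  yes
8. x1 = 17, and 17 ≠ 16  yes
9. x1 = 17 is in {14, 17, 16}  yes
10. x7 = 18 ≠ 20, but x1 = 17 = 17 (second disjunct)  yes
11. x6 + x5 = 17 + 25 = 42; 42 < 44  yes

Constraints 5 and 6 are violated.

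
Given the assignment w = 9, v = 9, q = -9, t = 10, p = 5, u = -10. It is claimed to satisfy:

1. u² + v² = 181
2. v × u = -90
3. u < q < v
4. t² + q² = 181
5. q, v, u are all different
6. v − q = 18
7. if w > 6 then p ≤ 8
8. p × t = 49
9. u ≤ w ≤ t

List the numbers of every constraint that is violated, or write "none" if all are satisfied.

1. u² + v² = (-10)² + 9² = 100 + 81 = 181 — holds.
2. v × u = 9 × (-10) = -90 — holds.
3. values -10 < -9 < 9 — holds.
4. t² + q² = 10² + (-9)² = 100 + 81 = 181 — holds.
5. values -9, 9, -10 are pairwise distinct — holds.
6. v − q = 9 − (-9) = 18 — holds.
7. w = 9 > 6, so we need p ≤ 8; p = 5 ≤ 8 — holds.
8. p × t = 5 × 10 = 50, not 49 — does not hold.
9. values -10 ≤ 9 ≤ 10 — holds.

No — constraint 8 is not satisfied.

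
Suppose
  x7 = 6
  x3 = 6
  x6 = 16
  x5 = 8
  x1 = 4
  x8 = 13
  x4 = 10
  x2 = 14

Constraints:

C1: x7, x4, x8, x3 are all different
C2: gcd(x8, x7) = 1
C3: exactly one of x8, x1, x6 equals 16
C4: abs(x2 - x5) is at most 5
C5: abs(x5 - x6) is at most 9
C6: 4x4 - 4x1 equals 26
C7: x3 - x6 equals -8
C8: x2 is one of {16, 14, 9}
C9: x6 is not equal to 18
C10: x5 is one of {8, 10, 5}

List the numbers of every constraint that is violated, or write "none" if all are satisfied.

C1: x7 = x3 = 6, not all different  false
C2: gcd(13, 6) = 1  true
C3: x8=13, x1=4, x6=16; 1 of them equals 16  true
C4: abs(14 - 8) = 6; 6 > 5, exceeds bound 5  false
C5: abs(8 - 16) = 8; 8 ≤ 9  true
C6: 4x4 - 4x1 = 4(10) - 4(4) = 24, not 26  false
C7: x3 - x6 = 6 - 16 = -10, not -8  false
C8: x2 = 14 is in {16, 14, 9}  true
C9: x6 = 16, and 16 ≠ 18  true
C10: x5 = 8 is in {8, 10, 5}  true

The assignment fails constraints 1, 4, 6, 7.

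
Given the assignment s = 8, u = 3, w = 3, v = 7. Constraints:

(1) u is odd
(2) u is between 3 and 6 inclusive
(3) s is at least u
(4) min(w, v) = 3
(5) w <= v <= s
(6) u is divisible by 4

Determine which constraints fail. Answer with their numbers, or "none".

(1) u = 3 is odd  ✔
(2) u = 3 lies in [3, 6]  ✔
(3) s = 8, u = 3; 8 ≥ 3  ✔
(4) min(3, 7) = 3  ✔
(5) values 3 <= 7 <= 8  ✔
(6) 3 = 4*0 + 3, so 4 does not divide 3  ✘

Constraint 6 does not hold.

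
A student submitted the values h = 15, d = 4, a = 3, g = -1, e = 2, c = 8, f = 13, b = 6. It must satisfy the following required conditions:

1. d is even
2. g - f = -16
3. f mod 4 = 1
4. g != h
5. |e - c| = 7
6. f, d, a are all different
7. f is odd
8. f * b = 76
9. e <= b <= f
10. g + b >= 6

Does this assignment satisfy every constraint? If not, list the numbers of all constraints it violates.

The assignment fails constraints 2, 5, 8, and 10.

1. d = 4 is even — holds.
2. g - f = -1 - 13 = -14, not -16 — does not hold.
3. 13 mod 4 = 1 — holds.
4. g = -1, h = 15; distinct — holds.
5. |2 - 8| = 6, not 7 — does not hold.
6. values 13, 4, 3 are pairwise distinct — holds.
7. f = 13 is odd — holds.
8. f * b = 13 * 6 = 78, not 76 — does not hold.
9. values 2 <= 6 <= 13 — holds.
10. g + b = -1 + 6 = 5; 5 < 6, bound 6 not met — does not hold.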